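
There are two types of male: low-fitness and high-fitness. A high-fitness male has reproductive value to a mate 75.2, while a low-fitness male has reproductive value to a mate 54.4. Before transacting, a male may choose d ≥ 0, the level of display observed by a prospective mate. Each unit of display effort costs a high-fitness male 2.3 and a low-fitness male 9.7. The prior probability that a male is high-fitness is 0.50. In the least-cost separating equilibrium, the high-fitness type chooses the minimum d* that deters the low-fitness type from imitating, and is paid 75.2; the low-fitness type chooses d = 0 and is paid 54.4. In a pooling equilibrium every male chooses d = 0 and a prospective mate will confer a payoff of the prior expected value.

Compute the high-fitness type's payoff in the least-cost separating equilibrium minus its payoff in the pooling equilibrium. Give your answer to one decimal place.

Least-cost separating signal: d* solves 54.4 = 75.2 − 9.7·d*, so d* = (75.2 − 54.4)/9.7 ≈ 2.1443.
High-fitness type's separating payoff: 75.2 − 2.3 × d* = 75.2 − 2.3 × (75.2 − 54.4)/9.7 = 75.2 − 47.84/9.7 ≈ 70.268.
Pooling payoff: 0.50 × 75.2 + 0.50 × 54.4 = 64.8.
Difference: 70.268 − 64.8 = 5.468, i.e. 5.5 to one decimal place.
The high-fitness type prefers to separate.

5.5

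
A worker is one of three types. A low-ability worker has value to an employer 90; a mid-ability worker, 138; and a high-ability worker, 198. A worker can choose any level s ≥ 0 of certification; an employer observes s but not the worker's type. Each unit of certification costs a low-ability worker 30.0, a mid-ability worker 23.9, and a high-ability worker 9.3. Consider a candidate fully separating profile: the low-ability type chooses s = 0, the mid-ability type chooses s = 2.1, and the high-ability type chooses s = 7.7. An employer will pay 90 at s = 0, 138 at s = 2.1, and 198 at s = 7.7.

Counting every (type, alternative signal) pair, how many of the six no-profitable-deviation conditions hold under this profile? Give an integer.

Low-ability (own payoff 90): to s=2.1 gives 138 − 30.0×2.1 = 75 → no gain ✓; to s=7.7 gives 198 − 30.0×7.7 = -33 → no gain ✓.
High-ability (own payoff 198 − 9.3×7.7 = 126.39): to s=0 gives 90 → no gain ✓; to s=2.1 gives 138 − 9.3×2.1 = 118.47 → no gain ✓.
Mid-ability (own payoff 138 − 23.9×2.1 = 87.81): to s=0 gives 90 → profitable ✗; to s=7.7 gives 198 − 23.9×7.7 = 13.97 → no gain ✓.
5 of the 6 constraints hold; not an equilibrium.

5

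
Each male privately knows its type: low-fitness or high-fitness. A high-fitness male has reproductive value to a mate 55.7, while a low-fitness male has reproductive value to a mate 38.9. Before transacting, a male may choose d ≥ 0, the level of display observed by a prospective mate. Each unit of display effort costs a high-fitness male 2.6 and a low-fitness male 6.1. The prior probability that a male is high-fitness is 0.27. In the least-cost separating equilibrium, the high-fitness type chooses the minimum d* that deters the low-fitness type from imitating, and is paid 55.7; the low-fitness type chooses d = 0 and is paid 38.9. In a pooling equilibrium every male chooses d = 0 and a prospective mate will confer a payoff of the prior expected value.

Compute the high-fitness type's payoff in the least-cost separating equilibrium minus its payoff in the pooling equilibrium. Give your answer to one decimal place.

5.1

Least-cost separating signal: d* solves 38.9 = 55.7 − 6.1·d*, so d* = (55.7 − 38.9)/6.1 ≈ 2.7541.
High-fitness type's separating payoff: 55.7 − 2.6 × d* = 55.7 − 2.6 × (55.7 − 38.9)/6.1 = 55.7 − 43.68/6.1 ≈ 48.539.
Pooling payoff: 0.27 × 55.7 + 0.73 × 38.9 = 43.436.
Difference: 48.539 − 43.436 = 5.103, i.e. 5.1 to one decimal place.
The high-fitness type prefers to separate.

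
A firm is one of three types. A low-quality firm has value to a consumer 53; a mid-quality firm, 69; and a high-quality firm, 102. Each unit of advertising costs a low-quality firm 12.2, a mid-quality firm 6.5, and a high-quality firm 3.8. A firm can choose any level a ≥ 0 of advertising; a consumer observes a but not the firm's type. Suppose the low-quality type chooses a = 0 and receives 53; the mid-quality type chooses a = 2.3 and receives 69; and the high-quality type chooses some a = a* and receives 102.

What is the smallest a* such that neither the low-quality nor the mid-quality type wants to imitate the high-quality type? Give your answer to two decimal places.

Low-quality type (on-path payoff 53) won't mimic when 53 ≥ 102 − 12.2·a*, i.e. a* ≥ 4.02.
Mid-quality type (on-path payoff 69 − 6.5×2.3 = 54.05) won't mimic when 54.05 ≥ 102 − 6.5·a*, i.e. a* ≥ 7.38.
Both must hold, so a* = max(4.02, 7.38) = 7.38. The mid-quality type's constraint binds.

7.38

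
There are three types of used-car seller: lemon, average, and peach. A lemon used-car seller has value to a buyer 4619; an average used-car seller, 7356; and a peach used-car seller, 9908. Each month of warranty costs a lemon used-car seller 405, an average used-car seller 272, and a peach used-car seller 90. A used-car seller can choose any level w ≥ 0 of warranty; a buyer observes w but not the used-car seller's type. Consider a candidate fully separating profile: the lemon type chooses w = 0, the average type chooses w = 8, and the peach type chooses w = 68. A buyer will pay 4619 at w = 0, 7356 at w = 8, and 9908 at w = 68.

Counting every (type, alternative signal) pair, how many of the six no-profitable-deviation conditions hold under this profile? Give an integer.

Lemon (own payoff 4619): to w=8 gives 7356 − 405×8 = 4116 → no gain ✓; to w=68 gives 9908 − 405×68 = -17632 → no gain ✓.
Peach (own payoff 9908 − 90×68 = 3788): to w=0 gives 4619 → profitable ✗; to w=8 gives 7356 − 90×8 = 6636 → profitable ✗.
Average (own payoff 7356 − 272×8 = 5180): to w=0 gives 4619 → no gain ✓; to w=68 gives 9908 − 272×68 = -8588 → no gain ✓.
4 of the 6 constraints hold; not an equilibrium.

4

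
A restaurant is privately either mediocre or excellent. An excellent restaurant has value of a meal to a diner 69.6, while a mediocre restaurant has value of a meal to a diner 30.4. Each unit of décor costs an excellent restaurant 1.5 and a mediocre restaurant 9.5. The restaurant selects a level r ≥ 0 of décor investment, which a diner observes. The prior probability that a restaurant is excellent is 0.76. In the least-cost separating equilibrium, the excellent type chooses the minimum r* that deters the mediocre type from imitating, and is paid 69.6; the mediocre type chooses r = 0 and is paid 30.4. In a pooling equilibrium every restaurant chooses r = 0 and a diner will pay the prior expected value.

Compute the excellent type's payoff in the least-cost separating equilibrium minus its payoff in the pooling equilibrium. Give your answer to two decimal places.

Least-cost separating signal: r* solves 30.4 = 69.6 − 9.5·r*, so r* = (69.6 − 30.4)/9.5 ≈ 4.1263.
Excellent type's separating payoff: 69.6 − 1.5 × r* = 69.6 − 1.5 × (69.6 − 30.4)/9.5 = 69.6 − 58.8/9.5 ≈ 63.4105.
Pooling payoff: 0.76 × 69.6 + 0.24 × 30.4 = 60.192.
Difference: 63.4105 − 60.192 = 3.2185, i.e. 3.22 to two decimal places.
The excellent type prefers to separate.

3.22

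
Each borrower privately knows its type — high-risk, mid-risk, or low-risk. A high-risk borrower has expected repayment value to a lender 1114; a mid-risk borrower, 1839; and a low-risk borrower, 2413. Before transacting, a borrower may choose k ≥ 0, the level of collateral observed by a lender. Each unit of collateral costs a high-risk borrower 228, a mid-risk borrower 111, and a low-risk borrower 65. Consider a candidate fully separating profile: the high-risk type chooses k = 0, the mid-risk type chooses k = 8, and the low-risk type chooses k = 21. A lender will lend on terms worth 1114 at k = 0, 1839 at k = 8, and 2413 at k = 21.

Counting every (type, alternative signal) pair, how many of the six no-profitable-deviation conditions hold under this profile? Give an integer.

3

High-risk (own payoff 1114): to k=8 gives 1839 − 228×8 = 15 → no gain ✓; to k=21 gives 2413 − 228×21 = -2375 → no gain ✓.
Low-risk (own payoff 2413 − 65×21 = 1048): to k=0 gives 1114 → profitable ✗; to k=8 gives 1839 − 65×8 = 1319 → profitable ✗.
Mid-risk (own payoff 1839 − 111×8 = 951): to k=0 gives 1114 → profitable ✗; to k=21 gives 2413 − 111×21 = 82 → no gain ✓.
3 of the 6 constraints hold; not an equilibrium.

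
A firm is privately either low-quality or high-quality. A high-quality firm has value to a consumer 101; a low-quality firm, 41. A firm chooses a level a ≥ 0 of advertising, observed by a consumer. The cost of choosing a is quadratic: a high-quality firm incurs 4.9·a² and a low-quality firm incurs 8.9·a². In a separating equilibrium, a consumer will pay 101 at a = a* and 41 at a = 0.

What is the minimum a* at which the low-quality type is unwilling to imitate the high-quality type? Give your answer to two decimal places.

2.60

The low-quality type at a = 0 receives 41; imitating at a* yields 101 − 8.9·a*².
Indifference: 41 = 101 − 8.9·a*², so a*² = (101 − 41) / 8.9 ≈ 6.7416.
a* = √6.7416 ≈ 2.60.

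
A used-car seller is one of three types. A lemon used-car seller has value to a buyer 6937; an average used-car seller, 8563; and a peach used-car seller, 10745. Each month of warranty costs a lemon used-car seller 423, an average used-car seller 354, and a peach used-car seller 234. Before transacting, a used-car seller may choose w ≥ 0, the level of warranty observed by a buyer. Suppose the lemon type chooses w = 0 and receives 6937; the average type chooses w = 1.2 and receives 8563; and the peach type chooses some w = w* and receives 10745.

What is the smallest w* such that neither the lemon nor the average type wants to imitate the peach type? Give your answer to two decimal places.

Lemon type (on-path payoff 6937) won't mimic when 6937 ≥ 10745 − 423·w*, i.e. w* ≥ 9.00.
Average type (on-path payoff 8563 − 354×1.2 = 8138.2) won't mimic when 8138.2 ≥ 10745 − 354·w*, i.e. w* ≥ 7.36.
Both must hold, so w* = max(9.00, 7.36) = 9.00. The lemon type's constraint binds.

9.00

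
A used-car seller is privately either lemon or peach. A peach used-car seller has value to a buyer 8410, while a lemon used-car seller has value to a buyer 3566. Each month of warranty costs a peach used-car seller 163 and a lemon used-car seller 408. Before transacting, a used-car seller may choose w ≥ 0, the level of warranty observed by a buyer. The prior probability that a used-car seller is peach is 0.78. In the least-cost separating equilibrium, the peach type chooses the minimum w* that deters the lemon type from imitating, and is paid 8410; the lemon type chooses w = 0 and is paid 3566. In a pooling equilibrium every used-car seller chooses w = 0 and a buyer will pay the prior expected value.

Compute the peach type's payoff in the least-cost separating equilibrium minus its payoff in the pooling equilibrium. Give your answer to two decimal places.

Least-cost separating signal: w* solves 3566 = 8410 − 408·w*, so w* = (8410 − 3566)/408 ≈ 11.8725.
Peach type's separating payoff: 8410 − 163 × w* = 8410 − 163 × (8410 − 3566)/408 = 8410 − 789572/408 ≈ 6474.7745.
Pooling payoff: 0.78 × 8410 + 0.22 × 3566 = 7344.32.
Difference: 6474.7745 − 7344.32 = -869.5455, i.e. -869.55 to two decimal places.
The peach type would prefer the pooling outcome.

-869.55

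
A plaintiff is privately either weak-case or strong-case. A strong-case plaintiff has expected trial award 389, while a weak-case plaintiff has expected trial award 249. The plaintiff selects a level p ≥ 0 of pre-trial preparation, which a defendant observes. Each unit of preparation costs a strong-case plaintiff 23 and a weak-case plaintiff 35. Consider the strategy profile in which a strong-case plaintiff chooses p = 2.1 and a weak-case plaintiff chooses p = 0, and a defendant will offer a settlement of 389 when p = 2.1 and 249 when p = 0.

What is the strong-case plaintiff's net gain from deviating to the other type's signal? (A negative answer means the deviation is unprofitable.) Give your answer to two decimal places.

Playing p = 2.1 the strong-case plaintiff receives 389 − 23 × 2.1 = 340.7.
Deviating to p = 0 yields 249 instead.
Gain from deviating: 249 − 340.7 = -91.70.
The gain is negative, so the strong-case type's incentive-compatibility constraint is satisfied.

-91.70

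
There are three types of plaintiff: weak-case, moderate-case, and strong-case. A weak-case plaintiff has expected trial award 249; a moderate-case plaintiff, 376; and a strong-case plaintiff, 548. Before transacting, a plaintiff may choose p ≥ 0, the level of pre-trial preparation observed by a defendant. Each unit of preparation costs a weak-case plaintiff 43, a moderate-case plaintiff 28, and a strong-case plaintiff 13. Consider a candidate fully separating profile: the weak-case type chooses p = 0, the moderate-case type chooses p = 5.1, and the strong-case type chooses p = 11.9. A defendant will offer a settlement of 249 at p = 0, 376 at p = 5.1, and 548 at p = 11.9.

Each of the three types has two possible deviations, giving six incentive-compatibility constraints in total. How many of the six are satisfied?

5

Moderate-case (own payoff 376 − 28×5.1 = 233.2): to p=0 gives 249 → profitable ✗; to p=11.9 gives 548 − 28×11.9 = 214.8 → no gain ✓.
Strong-case (own payoff 548 − 13×11.9 = 393.3): to p=0 gives 249 → no gain ✓; to p=5.1 gives 376 − 13×5.1 = 309.7 → no gain ✓.
Weak-case (own payoff 249): to p=5.1 gives 376 − 43×5.1 = 156.7 → no gain ✓; to p=11.9 gives 548 − 43×11.9 = 36.3 → no gain ✓.
5 of the 6 constraints hold; not an equilibrium.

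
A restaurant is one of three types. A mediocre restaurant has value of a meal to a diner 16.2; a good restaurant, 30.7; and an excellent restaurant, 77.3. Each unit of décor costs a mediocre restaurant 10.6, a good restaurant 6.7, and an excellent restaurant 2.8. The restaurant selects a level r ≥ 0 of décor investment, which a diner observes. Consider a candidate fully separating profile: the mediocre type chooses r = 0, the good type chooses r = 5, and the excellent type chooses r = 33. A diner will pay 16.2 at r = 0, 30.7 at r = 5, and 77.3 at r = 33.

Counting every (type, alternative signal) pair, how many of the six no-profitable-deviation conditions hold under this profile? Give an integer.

Mediocre (own payoff 16.2): to r=5 gives 30.7 − 10.6×5 = -22.3 → no gain ✓; to r=33 gives 77.3 − 10.6×33 = -272.5 → no gain ✓.
Excellent (own payoff 77.3 − 2.8×33 = -15.1): to r=0 gives 16.2 → profitable ✗; to r=5 gives 30.7 − 2.8×5 = 16.7 → profitable ✗.
Good (own payoff 30.7 − 6.7×5 = -2.8): to r=0 gives 16.2 → profitable ✗; to r=33 gives 77.3 − 6.7×33 = -143.8 → no gain ✓.
3 of the 6 constraints hold; not an equilibrium.

3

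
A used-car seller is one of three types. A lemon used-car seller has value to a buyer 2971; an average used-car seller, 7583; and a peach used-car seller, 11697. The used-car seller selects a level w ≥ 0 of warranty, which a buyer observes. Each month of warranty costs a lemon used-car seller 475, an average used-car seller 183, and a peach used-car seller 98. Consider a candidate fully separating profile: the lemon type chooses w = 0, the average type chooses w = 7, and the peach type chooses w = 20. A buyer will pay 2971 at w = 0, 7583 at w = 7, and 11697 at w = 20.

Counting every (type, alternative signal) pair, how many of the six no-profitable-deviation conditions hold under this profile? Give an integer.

4

Peach (own payoff 11697 − 98×20 = 9737): to w=0 gives 2971 → no gain ✓; to w=7 gives 7583 − 98×7 = 6897 → no gain ✓.
Lemon (own payoff 2971): to w=7 gives 7583 − 475×7 = 4258 → profitable ✗; to w=20 gives 11697 − 475×20 = 2197 → no gain ✓.
Average (own payoff 7583 − 183×7 = 6302): to w=0 gives 2971 → no gain ✓; to w=20 gives 11697 − 183×20 = 8037 → profitable ✗.
4 of the 6 constraints hold; not an equilibrium.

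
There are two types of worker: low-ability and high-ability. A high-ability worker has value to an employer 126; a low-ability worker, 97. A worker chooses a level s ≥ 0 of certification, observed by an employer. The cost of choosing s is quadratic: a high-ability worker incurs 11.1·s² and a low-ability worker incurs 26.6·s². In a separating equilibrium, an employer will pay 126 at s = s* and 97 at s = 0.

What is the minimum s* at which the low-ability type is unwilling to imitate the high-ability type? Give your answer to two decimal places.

1.04

The low-ability type at s = 0 receives 97; imitating at s* yields 126 − 26.6·s*².
Indifference: 97 = 126 − 26.6·s*², so s*² = (126 − 97) / 26.6 ≈ 1.0902.
s* = √1.0902 ≈ 1.04.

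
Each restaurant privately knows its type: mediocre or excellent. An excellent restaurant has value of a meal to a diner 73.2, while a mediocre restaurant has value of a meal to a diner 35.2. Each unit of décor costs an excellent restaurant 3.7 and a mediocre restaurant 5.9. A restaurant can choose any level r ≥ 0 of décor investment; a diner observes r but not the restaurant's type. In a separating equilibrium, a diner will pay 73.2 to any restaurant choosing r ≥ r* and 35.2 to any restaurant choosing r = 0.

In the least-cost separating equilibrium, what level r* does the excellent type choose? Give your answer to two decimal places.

A mediocre restaurant choosing r = 0 receives 35.2.
Imitating at r* instead would pay 73.2 at cost 5.9·r*, netting 73.2 − 5.9·r*.
Indifference: 35.2 = 73.2 − 5.9·r*, so r* = (73.2 − 35.2) / 5.9 ≈ 6.44.
At r* the mediocre type's incentive constraint just binds; the excellent type strictly prefers r* since its per-unit cost is lower.

6.44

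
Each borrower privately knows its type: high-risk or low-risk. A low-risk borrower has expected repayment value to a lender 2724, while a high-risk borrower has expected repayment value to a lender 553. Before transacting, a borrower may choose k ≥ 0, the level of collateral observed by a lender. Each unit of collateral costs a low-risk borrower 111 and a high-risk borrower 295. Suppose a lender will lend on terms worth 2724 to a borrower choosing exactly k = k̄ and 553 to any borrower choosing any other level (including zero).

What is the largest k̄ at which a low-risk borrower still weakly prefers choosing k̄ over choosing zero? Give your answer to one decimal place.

Choosing k̄ yields the low-risk type 2724 − 111·k̄; choosing zero yields 553.
The low-risk type is indifferent at 2724 − 111·k̄ = 553, i.e. k̄ = (2724 − 553) / 111 ≈ 19.6.
For any k̄ above 19.6 the low-risk type would rather pool at zero, so separation collapses.

19.6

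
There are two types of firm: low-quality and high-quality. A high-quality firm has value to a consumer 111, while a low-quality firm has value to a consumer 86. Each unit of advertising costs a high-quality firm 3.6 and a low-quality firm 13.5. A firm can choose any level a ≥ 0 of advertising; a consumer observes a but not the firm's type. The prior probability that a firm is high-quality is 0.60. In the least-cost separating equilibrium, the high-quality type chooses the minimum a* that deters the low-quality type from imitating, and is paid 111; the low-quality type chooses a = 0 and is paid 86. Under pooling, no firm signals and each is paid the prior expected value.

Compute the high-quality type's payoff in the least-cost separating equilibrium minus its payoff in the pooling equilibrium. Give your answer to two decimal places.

3.33

Least-cost separating signal: a* solves 86 = 111 − 13.5·a*, so a* = (111 − 86)/13.5 ≈ 1.8519.
High-quality type's separating payoff: 111 − 3.6 × a* = 111 − 3.6 × (111 − 86)/13.5 = 111 − 90/13.5 ≈ 104.3333.
Pooling payoff: 0.60 × 111 + 0.40 × 86 = 101.
Difference: 104.3333 − 101 = 3.3333, i.e. 3.33 to two decimal places.
The high-quality type prefers to separate.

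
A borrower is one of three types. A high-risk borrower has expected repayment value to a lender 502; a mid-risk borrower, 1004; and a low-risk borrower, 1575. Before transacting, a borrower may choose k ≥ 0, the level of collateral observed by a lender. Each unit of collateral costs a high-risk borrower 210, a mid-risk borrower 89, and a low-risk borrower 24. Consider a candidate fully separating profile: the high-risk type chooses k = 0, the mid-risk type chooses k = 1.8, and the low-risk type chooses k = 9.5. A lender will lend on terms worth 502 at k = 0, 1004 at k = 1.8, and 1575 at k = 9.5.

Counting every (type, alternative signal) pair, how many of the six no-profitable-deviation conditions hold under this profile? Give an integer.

Low-risk (own payoff 1575 − 24×9.5 = 1347): to k=0 gives 502 → no gain ✓; to k=1.8 gives 1004 − 24×1.8 = 960.8 → no gain ✓.
Mid-risk (own payoff 1004 − 89×1.8 = 843.8): to k=0 gives 502 → no gain ✓; to k=9.5 gives 1575 − 89×9.5 = 729.5 → no gain ✓.
High-risk (own payoff 502): to k=1.8 gives 1004 − 210×1.8 = 626 → profitable ✗; to k=9.5 gives 1575 − 210×9.5 = -420 → no gain ✓.
5 of the 6 constraints hold; not an equilibrium.

5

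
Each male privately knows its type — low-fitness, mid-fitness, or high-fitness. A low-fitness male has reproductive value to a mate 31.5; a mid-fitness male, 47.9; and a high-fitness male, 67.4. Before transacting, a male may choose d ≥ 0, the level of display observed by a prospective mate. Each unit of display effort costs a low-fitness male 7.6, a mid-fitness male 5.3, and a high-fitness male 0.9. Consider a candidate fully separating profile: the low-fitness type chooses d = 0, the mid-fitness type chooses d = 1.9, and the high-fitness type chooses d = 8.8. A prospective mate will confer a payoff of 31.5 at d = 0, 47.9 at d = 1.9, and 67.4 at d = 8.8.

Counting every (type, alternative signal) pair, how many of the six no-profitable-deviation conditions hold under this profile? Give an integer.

5

High-fitness (own payoff 67.4 − 0.9×8.8 = 59.48): to d=0 gives 31.5 → no gain ✓; to d=1.9 gives 47.9 − 0.9×1.9 = 46.19 → no gain ✓.
Mid-fitness (own payoff 47.9 − 5.3×1.9 = 37.83): to d=0 gives 31.5 → no gain ✓; to d=8.8 gives 67.4 − 5.3×8.8 = 20.76 → no gain ✓.
Low-fitness (own payoff 31.5): to d=1.9 gives 47.9 − 7.6×1.9 = 33.46 → profitable ✗; to d=8.8 gives 67.4 − 7.6×8.8 = 0.52 → no gain ✓.
5 of the 6 constraints hold; not an equilibrium.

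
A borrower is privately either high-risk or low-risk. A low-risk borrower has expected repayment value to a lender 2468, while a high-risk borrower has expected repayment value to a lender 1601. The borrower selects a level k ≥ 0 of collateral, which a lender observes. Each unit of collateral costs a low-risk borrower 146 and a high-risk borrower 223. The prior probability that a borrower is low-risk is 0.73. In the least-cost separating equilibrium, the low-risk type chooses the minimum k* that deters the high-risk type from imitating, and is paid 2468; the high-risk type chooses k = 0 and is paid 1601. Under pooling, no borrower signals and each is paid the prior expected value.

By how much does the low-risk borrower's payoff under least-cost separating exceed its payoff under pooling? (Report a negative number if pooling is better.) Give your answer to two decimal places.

-333.54

Least-cost separating signal: k* solves 1601 = 2468 − 223·k*, so k* = (2468 − 1601)/223 ≈ 3.8879.
Low-risk type's separating payoff: 2468 − 146 × k* = 2468 − 146 × (2468 − 1601)/223 = 2468 − 126582/223 ≈ 1900.3677.
Pooling payoff: 0.73 × 2468 + 0.27 × 1601 = 2233.91.
Difference: 1900.3677 − 2233.91 = -333.5423, i.e. -333.54 to two decimal places.
The low-risk type would prefer the pooling outcome.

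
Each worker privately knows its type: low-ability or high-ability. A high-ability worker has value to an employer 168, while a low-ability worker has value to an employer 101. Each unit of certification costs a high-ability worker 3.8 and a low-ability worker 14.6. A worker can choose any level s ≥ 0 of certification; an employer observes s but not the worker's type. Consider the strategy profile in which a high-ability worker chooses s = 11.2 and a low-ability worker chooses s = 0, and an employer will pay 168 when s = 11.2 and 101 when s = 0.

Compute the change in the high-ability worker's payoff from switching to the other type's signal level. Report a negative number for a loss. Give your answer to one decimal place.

Playing s = 11.2 the high-ability worker receives 168 − 3.8 × 11.2 = 125.44.
Deviating to s = 0 yields 101 instead.
Gain from deviating: 101 − 125.44 = -24.44, i.e. -24.4 to one decimal place.
The gain is negative, so the high-ability type's incentive-compatibility constraint is satisfied.

-24.4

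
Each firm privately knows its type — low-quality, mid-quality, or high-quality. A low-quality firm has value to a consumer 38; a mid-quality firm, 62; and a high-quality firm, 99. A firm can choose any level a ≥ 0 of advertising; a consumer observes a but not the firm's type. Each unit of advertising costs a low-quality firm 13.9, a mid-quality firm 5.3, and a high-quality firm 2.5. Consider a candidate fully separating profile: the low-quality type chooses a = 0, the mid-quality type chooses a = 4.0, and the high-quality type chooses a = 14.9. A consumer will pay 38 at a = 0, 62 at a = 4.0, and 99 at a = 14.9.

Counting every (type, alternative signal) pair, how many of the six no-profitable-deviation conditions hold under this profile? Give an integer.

Mid-quality (own payoff 62 − 5.3×4.0 = 40.8): to a=0 gives 38 → no gain ✓; to a=14.9 gives 99 − 5.3×14.9 = 20.03 → no gain ✓.
Low-quality (own payoff 38): to a=4.0 gives 62 − 13.9×4.0 = 6.4 → no gain ✓; to a=14.9 gives 99 − 13.9×14.9 = -108.11 → no gain ✓.
High-quality (own payoff 99 − 2.5×14.9 = 61.75): to a=0 gives 38 → no gain ✓; to a=4.0 gives 62 − 2.5×4.0 = 52 → no gain ✓.
6 of the 6 constraints hold; this profile is a separating equilibrium.

6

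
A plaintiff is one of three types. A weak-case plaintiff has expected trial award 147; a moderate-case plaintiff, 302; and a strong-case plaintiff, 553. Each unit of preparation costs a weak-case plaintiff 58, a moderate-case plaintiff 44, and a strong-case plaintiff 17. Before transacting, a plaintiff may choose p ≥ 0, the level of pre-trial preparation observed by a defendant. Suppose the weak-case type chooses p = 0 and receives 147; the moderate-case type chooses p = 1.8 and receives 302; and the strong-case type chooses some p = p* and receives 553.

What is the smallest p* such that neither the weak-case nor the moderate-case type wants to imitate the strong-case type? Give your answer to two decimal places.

7.50

Weak-case type (on-path payoff 147) won't mimic when 147 ≥ 553 − 58·p*, i.e. p* ≥ 7.00.
Moderate-case type (on-path payoff 302 − 44×1.8 = 222.8) won't mimic when 222.8 ≥ 553 − 44·p*, i.e. p* ≥ 7.50.
Both must hold, so p* = max(7.00, 7.50) = 7.50. The moderate-case type's constraint binds.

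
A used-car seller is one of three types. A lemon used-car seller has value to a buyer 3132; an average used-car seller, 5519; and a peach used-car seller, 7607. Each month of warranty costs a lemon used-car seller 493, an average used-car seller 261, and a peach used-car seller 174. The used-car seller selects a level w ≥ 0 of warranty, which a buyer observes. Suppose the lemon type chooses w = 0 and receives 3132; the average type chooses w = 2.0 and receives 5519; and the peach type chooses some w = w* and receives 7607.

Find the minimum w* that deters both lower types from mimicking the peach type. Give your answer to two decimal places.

Average type (on-path payoff 5519 − 261×2.0 = 4997) won't mimic when 4997 ≥ 7607 − 261·w*, i.e. w* ≥ 10.00.
Lemon type (on-path payoff 3132) won't mimic when 3132 ≥ 7607 − 493·w*, i.e. w* ≥ 9.08.
Both must hold, so w* = max(9.08, 10.00) = 10.00. The average type's constraint binds.

10.00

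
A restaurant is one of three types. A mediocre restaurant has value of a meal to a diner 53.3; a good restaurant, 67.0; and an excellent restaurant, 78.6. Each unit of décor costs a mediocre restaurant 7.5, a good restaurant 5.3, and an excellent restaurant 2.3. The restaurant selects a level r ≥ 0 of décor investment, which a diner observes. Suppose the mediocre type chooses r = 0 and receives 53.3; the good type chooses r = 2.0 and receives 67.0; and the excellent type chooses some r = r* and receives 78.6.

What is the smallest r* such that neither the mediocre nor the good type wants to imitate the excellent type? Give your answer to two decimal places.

4.19

Good type (on-path payoff 67.0 − 5.3×2.0 = 56.4) won't mimic when 56.4 ≥ 78.6 − 5.3·r*, i.e. r* ≥ 4.19.
Mediocre type (on-path payoff 53.3) won't mimic when 53.3 ≥ 78.6 − 7.5·r*, i.e. r* ≥ 3.37.
Both must hold, so r* = max(3.37, 4.19) = 4.19. The good type's constraint binds.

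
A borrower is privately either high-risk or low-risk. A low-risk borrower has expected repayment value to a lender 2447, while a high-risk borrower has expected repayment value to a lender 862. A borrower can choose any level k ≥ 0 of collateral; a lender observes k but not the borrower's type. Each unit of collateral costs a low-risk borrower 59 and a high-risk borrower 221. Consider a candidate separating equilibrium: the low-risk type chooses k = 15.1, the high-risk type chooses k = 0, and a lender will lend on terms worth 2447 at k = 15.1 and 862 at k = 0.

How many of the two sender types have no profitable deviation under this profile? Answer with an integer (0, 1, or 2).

Low-risk type: signal → 2447 − 59 × 15.1 = 1556.1; deviate to 0 → 862. IC holds (1556.1 ≥ 862).
High-risk type: stay at 0 → 862; mimic → 2447 − 221 × 15.1 = -890.1. IC holds (862 ≥ -890.1).
2 of 2 constraints hold, so this is a separating equilibrium.

2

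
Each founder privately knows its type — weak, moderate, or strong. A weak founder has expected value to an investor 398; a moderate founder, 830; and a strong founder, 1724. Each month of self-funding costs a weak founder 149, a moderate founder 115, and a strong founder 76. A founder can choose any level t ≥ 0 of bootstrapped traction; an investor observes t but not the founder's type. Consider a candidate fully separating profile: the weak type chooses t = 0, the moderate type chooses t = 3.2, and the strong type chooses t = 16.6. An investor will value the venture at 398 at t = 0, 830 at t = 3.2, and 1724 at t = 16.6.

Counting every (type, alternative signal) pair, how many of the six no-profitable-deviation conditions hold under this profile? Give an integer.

5

Moderate (own payoff 830 − 115×3.2 = 462): to t=0 gives 398 → no gain ✓; to t=16.6 gives 1724 − 115×16.6 = -185 → no gain ✓.
Strong (own payoff 1724 − 76×16.6 = 462.4): to t=0 gives 398 → no gain ✓; to t=3.2 gives 830 − 76×3.2 = 586.8 → profitable ✗.
Weak (own payoff 398): to t=3.2 gives 830 − 149×3.2 = 353.2 → no gain ✓; to t=16.6 gives 1724 − 149×16.6 = -749.4 → no gain ✓.
5 of the 6 constraints hold; not an equilibrium.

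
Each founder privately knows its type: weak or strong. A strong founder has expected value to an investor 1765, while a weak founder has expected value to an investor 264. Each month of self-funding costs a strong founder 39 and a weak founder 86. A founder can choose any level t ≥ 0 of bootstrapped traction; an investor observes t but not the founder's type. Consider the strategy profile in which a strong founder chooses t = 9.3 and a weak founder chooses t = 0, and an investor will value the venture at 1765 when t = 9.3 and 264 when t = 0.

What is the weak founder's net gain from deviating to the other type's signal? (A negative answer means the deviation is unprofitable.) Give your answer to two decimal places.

Playing t = 0 the weak founder receives 264.
Deviating to t = 9.3 brings payment 1765 at cost 86 × 9.3 = 799.8, netting 965.2.
Gain from deviating: 965.2 − 264 = 701.20.
The gain is positive, so the weak type's incentive-compatibility constraint is violated — this profile is not a separating equilibrium.

701.20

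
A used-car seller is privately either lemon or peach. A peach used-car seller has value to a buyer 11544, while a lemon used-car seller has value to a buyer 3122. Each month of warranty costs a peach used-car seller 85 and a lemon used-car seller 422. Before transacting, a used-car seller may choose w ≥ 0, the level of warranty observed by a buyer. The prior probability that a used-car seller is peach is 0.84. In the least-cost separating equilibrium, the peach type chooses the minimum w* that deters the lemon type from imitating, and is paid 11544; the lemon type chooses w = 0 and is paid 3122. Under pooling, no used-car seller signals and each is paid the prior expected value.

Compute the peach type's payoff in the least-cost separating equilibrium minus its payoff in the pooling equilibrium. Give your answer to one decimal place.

-348.9

Least-cost separating signal: w* solves 3122 = 11544 − 422·w*, so w* = (11544 − 3122)/422 ≈ 19.9573.
Peach type's separating payoff: 11544 − 85 × w* = 11544 − 85 × (11544 − 3122)/422 = 11544 − 715870/422 ≈ 9847.626.
Pooling payoff: 0.84 × 11544 + 0.16 × 3122 = 10196.48.
Difference: 9847.626 − 10196.48 = -348.854, i.e. -348.9 to one decimal place.
The peach type would prefer the pooling outcome.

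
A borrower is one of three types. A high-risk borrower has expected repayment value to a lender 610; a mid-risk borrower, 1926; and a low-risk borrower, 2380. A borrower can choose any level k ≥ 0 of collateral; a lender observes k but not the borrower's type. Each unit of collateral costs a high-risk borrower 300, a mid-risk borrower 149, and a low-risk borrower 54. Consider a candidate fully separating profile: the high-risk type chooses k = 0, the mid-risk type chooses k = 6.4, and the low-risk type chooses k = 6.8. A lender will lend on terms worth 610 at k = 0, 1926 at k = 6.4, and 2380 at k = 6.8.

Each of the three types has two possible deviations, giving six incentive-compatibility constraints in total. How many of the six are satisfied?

Mid-risk (own payoff 1926 − 149×6.4 = 972.4): to k=0 gives 610 → no gain ✓; to k=6.8 gives 2380 − 149×6.8 = 1366.8 → profitable ✗.
Low-risk (own payoff 2380 − 54×6.8 = 2012.8): to k=0 gives 610 → no gain ✓; to k=6.4 gives 1926 − 54×6.4 = 1580.4 → no gain ✓.
High-risk (own payoff 610): to k=6.4 gives 1926 − 300×6.4 = 6 → no gain ✓; to k=6.8 gives 2380 − 300×6.8 = 340 → no gain ✓.
5 of the 6 constraints hold; not an equilibrium.

5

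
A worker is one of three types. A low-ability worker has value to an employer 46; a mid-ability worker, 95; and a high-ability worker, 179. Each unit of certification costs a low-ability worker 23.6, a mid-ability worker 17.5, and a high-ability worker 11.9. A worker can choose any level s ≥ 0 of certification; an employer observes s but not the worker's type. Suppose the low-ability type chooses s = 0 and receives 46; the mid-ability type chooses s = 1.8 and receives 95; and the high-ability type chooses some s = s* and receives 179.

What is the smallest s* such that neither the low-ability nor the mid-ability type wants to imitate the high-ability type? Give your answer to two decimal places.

6.60

Mid-ability type (on-path payoff 95 − 17.5×1.8 = 63.5) won't mimic when 63.5 ≥ 179 − 17.5·s*, i.e. s* ≥ 6.60.
Low-ability type (on-path payoff 46) won't mimic when 46 ≥ 179 − 23.6·s*, i.e. s* ≥ 5.64.
Both must hold, so s* = max(5.64, 6.60) = 6.60. The mid-ability type's constraint binds.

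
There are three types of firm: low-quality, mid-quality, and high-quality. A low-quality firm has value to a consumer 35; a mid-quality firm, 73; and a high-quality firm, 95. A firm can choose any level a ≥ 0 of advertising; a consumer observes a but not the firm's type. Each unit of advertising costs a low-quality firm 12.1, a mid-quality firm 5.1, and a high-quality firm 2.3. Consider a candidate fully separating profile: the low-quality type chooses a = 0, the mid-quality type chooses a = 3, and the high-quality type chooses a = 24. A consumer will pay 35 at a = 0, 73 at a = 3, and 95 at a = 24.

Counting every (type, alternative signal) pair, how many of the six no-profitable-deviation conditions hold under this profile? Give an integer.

High-quality (own payoff 95 − 2.3×24 = 39.8): to a=0 gives 35 → no gain ✓; to a=3 gives 73 − 2.3×3 = 66.1 → profitable ✗.
Low-quality (own payoff 35): to a=3 gives 73 − 12.1×3 = 36.7 → profitable ✗; to a=24 gives 95 − 12.1×24 = -195.4 → no gain ✓.
Mid-quality (own payoff 73 − 5.1×3 = 57.7): to a=0 gives 35 → no gain ✓; to a=24 gives 95 − 5.1×24 = -27.4 → no gain ✓.
4 of the 6 constraints hold; not an equilibrium.

4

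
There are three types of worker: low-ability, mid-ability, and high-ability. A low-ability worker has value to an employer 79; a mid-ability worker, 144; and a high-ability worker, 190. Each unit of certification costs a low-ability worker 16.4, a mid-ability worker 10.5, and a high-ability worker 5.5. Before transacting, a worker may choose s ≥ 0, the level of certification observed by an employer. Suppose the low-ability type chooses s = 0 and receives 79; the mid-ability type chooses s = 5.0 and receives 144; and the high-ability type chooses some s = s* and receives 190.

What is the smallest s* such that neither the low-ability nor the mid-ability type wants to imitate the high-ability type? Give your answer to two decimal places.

9.38

Mid-ability type (on-path payoff 144 − 10.5×5.0 = 91.5) won't mimic when 91.5 ≥ 190 − 10.5·s*, i.e. s* ≥ 9.38.
Low-ability type (on-path payoff 79) won't mimic when 79 ≥ 190 − 16.4·s*, i.e. s* ≥ 6.77.
Both must hold, so s* = max(6.77, 9.38) = 9.38. The mid-ability type's constraint binds.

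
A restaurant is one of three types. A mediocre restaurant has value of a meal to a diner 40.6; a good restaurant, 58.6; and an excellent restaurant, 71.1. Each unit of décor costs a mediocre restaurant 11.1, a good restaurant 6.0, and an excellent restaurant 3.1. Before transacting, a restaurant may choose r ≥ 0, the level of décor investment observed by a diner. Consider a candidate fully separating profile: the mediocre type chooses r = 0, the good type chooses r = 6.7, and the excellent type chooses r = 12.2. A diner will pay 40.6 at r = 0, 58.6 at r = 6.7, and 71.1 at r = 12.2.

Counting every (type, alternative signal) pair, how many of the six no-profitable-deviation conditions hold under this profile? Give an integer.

3

Mediocre (own payoff 40.6): to r=6.7 gives 58.6 − 11.1×6.7 = -15.77 → no gain ✓; to r=12.2 gives 71.1 − 11.1×12.2 = -64.32 → no gain ✓.
Excellent (own payoff 71.1 − 3.1×12.2 = 33.28): to r=0 gives 40.6 → profitable ✗; to r=6.7 gives 58.6 − 3.1×6.7 = 37.83 → profitable ✗.
Good (own payoff 58.6 − 6.0×6.7 = 18.4): to r=0 gives 40.6 → profitable ✗; to r=12.2 gives 71.1 − 6.0×12.2 = -2.1 → no gain ✓.
3 of the 6 constraints hold; not an equilibrium.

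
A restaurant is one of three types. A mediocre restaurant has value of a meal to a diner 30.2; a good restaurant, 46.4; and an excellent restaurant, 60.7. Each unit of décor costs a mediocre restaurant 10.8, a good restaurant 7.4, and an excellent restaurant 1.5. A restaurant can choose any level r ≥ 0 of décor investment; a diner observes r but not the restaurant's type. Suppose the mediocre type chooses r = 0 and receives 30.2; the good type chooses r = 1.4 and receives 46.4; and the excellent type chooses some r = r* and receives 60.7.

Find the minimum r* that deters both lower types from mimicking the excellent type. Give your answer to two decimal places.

3.33

Good type (on-path payoff 46.4 − 7.4×1.4 = 36.04) won't mimic when 36.04 ≥ 60.7 − 7.4·r*, i.e. r* ≥ 3.33.
Mediocre type (on-path payoff 30.2) won't mimic when 30.2 ≥ 60.7 − 10.8·r*, i.e. r* ≥ 2.82.
Both must hold, so r* = max(2.82, 3.33) = 3.33. The good type's constraint binds.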